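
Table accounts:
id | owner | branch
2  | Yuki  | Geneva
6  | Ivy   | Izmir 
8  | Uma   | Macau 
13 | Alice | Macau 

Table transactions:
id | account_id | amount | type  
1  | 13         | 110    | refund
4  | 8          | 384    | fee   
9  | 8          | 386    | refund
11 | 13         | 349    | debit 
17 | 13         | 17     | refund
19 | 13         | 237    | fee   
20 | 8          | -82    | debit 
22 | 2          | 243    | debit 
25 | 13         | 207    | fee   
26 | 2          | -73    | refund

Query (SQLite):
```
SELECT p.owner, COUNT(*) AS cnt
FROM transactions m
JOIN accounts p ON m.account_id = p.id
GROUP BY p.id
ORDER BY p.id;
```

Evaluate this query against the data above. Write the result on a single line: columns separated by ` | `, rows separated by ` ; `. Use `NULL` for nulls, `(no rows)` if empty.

Yuki | 2 ; Uma | 3 ; Alice | 5

Join each transactions row to its accounts via account_id.
Group joined rows by accounts.id; compute COUNT(*) per group.
  2: ids {22, 26} → COUNT(*)=2
  8: ids {4, 9, 20} → COUNT(*)=3
  13: ids {1, 11, 17, 19, 25} → COUNT(*)=5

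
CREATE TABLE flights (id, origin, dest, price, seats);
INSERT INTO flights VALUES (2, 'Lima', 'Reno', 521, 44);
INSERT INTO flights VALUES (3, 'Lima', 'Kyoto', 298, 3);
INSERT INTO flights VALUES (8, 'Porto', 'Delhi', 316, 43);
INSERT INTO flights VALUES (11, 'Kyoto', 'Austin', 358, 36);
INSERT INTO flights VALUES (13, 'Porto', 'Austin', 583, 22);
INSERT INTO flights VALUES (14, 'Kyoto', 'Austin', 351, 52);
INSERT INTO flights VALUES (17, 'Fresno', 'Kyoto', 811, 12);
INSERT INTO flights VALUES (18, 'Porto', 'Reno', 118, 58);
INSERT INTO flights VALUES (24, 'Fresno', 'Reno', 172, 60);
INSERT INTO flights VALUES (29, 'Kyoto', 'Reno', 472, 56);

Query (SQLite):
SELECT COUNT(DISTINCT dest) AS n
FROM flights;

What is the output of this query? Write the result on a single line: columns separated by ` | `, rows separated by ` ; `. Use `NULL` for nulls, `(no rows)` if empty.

4

Count distinct non-NULL dest values.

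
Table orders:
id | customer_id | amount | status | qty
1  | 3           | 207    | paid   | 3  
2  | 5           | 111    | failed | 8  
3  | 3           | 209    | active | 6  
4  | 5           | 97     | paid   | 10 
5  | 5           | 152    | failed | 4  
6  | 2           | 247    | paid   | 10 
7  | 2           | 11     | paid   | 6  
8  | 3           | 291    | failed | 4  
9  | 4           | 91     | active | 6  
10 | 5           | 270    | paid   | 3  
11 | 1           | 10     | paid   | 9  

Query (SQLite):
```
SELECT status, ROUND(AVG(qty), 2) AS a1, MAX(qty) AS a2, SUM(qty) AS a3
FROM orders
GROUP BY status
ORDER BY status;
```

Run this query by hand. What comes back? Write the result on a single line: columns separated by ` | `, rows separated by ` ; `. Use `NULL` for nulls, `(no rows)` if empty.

Group orders by status.
Per group compute: ROUND(AVG(qty), 2), MAX(qty), SUM(qty).
  active: ids {3, 9} → ROUND(AVG(qty), 2)=6, MAX(qty)=6, SUM(qty)=12
  failed: ids {2, 5, 8} → ROUND(AVG(qty), 2)=5.33, MAX(qty)=8, SUM(qty)=16
  paid: ids {1, 4, 6, 7, 10, 11} → ROUND(AVG(qty), 2)=6.83, MAX(qty)=10, SUM(qty)=41

active | 6 | 6 | 12 ; failed | 5.33 | 8 | 16 ; paid | 6.83 | 10 | 41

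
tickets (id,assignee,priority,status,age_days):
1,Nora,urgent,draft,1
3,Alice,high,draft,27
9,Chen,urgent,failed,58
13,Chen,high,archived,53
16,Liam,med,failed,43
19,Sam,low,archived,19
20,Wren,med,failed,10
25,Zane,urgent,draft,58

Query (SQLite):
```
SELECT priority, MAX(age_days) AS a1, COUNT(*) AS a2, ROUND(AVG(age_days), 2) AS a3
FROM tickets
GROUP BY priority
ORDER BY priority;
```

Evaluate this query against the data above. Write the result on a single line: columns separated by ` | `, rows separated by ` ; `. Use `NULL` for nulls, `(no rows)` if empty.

Group tickets by priority.
Per group compute: MAX(age_days), COUNT(*), ROUND(AVG(age_days), 2).
  high: ids {3, 13} → MAX(age_days)=53, COUNT(*)=2, ROUND(AVG(age_days), 2)=40
  low: ids {19} → MAX(age_days)=19, COUNT(*)=1, ROUND(AVG(age_days), 2)=19
  med: ids {16, 20} → MAX(age_days)=43, COUNT(*)=2, ROUND(AVG(age_days), 2)=26.5
  urgent: ids {1, 9, 25} → MAX(age_days)=58, COUNT(*)=3, ROUND(AVG(age_days), 2)=39

high | 53 | 2 | 40 ; low | 19 | 1 | 19 ; med | 43 | 2 | 26.5 ; urgent | 58 | 3 | 39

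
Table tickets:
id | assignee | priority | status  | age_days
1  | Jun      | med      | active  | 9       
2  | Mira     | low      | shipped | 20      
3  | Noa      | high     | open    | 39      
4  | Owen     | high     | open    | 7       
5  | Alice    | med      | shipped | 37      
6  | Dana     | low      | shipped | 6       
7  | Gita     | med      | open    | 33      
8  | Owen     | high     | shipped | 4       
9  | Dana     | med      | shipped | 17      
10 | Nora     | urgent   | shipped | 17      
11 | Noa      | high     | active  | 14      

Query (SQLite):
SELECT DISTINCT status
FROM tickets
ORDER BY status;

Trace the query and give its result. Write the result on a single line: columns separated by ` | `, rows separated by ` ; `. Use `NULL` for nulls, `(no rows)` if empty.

active ; open ; shipped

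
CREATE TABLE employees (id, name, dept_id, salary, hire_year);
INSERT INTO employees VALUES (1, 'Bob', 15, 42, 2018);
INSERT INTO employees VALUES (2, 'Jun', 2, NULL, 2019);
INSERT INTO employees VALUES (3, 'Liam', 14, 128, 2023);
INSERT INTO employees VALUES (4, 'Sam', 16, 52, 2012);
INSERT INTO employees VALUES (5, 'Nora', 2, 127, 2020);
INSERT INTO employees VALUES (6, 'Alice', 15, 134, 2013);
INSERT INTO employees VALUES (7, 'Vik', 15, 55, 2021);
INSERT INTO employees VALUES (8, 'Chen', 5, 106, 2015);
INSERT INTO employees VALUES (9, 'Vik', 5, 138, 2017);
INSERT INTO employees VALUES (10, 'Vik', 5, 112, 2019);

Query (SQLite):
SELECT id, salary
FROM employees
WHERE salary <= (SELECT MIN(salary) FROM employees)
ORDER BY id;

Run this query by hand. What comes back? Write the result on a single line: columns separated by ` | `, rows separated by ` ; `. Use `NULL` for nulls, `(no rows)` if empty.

Scalar subquery: MIN(salary) over all employees rows = 42.
Keep rows where salary <= that value.

1 | 42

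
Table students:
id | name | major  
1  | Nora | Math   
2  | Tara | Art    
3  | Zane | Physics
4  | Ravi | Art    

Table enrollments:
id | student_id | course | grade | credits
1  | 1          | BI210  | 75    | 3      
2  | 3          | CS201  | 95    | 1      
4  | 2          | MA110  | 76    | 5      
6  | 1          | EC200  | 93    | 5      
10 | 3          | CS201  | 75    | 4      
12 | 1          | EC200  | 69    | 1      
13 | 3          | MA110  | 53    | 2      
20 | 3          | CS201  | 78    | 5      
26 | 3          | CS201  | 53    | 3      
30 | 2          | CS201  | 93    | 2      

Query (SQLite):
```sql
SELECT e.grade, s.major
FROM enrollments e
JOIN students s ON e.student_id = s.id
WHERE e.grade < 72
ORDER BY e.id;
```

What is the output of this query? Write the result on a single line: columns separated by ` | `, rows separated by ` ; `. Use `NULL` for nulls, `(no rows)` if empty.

Each enrollments row matches the students row where student_id = students.id.
Then keep rows with e.grade < 72.

69 | Math ; 53 | Physics ; 53 | Physics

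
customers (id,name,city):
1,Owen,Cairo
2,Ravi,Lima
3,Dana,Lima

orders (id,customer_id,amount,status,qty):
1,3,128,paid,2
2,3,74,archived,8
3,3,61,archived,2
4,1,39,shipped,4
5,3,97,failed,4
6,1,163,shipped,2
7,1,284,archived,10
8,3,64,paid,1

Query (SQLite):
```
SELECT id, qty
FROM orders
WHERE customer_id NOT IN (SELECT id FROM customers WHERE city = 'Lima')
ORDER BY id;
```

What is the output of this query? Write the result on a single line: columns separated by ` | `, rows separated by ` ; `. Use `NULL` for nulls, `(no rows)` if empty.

4 | 4 ; 6 | 2 ; 7 | 10

Inner query: customers.id where city = 'Lima'.
Outer: keep orders rows whose customer_id is not in that set.
Inner query → {2, 3}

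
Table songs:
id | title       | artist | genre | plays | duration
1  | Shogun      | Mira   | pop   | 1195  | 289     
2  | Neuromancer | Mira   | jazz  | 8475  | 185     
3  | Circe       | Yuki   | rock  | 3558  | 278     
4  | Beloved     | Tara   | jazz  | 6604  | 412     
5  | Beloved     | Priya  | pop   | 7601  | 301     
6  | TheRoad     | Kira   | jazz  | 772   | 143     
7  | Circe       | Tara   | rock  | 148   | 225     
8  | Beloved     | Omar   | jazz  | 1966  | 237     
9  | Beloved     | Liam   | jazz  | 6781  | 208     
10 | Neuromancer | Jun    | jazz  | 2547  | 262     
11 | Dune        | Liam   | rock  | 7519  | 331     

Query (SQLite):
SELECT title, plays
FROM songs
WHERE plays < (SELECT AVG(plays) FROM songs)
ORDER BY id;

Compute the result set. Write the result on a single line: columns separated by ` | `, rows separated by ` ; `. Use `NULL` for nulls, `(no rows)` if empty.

Shogun | 1195 ; Circe | 3558 ; TheRoad | 772 ; Circe | 148 ; Beloved | 1966 ; Neuromancer | 2547

Scalar subquery: AVG(plays) over all songs rows = 4287.818182 (≈; comparison uses full precision).
Keep rows where plays < that value.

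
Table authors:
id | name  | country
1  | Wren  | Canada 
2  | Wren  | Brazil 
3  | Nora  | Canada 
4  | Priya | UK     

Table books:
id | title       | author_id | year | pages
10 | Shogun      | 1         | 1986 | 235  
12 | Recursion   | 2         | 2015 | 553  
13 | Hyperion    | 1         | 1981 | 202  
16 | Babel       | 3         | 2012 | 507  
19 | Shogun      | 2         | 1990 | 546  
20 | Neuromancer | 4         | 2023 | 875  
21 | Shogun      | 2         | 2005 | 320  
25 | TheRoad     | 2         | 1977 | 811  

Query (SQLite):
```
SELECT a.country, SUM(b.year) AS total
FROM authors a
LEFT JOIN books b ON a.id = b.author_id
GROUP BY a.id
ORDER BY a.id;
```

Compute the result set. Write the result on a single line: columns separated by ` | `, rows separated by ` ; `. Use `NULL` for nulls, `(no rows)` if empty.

Canada | 3967 ; Brazil | 7987 ; Canada | 2012 ; UK | 2023

LEFT JOIN keeps every authors row; unmatched ones get NULL for books columns.
Group by authors.id and compute SUM(b.year). SUM over an all-NULL group is NULL.
  1: ids {10, 13} → SUM(b.year)=3967
  2: ids {12, 19, 21, 25} → SUM(b.year)=7987
  3: ids {16} → SUM(b.year)=2012
  4: ids {20} → SUM(b.year)=2023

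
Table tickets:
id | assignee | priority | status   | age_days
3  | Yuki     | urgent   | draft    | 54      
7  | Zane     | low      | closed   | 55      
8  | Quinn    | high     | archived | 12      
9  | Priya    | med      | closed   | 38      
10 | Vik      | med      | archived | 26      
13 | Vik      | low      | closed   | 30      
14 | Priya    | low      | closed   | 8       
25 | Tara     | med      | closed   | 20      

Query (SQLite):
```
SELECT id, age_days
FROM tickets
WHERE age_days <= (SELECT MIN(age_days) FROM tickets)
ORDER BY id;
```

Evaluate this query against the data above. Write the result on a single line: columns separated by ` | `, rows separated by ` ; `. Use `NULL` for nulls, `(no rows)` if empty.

14 | 8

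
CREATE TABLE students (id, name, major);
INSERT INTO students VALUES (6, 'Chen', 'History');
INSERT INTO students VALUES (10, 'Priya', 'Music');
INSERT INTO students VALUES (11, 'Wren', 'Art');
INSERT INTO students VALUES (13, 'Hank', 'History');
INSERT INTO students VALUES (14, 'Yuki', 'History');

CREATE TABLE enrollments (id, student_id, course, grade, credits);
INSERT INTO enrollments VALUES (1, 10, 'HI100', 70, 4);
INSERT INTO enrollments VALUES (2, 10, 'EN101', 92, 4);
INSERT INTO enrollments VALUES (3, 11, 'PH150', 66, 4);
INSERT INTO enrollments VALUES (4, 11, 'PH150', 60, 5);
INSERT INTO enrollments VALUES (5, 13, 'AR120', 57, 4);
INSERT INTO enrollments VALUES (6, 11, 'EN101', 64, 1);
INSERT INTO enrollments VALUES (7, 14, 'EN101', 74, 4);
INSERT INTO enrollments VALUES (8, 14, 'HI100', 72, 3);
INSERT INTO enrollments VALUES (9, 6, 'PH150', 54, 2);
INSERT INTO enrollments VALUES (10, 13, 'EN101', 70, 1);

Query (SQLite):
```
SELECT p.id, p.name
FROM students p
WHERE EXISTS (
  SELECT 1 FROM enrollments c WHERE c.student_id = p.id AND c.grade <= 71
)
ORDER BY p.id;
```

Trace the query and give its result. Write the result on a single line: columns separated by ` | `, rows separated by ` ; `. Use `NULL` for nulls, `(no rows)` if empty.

For each students row, check whether any enrollments with matching student_id has grade <= 71.
Keep rows where that is true.

6 | Chen ; 10 | Priya ; 11 | Wren ; 13 | Hank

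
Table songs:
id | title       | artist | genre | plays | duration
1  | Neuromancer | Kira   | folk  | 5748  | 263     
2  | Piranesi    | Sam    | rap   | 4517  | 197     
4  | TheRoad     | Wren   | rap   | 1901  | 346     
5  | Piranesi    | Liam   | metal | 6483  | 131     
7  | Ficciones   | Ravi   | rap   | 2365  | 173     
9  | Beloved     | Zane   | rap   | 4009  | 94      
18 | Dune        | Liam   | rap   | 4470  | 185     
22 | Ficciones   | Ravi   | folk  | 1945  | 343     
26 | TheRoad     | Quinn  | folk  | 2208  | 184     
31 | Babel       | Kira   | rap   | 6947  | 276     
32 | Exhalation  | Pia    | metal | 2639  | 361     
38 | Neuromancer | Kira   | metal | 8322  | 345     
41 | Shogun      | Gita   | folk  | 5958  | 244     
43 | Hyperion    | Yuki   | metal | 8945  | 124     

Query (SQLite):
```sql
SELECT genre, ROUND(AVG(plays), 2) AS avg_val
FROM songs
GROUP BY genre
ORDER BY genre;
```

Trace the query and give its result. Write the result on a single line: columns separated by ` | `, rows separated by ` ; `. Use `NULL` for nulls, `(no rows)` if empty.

Partition songs by genre; compute ROUND(AVG(plays), 2) within each group.
  folk: ids {1, 22, 26, 41} → ROUND(AVG(plays), 2)=3964.75
  metal: ids {5, 32, 38, 43} → ROUND(AVG(plays), 2)=6597.25
  rap: ids {2, 4, 7, 9, 18, 31} → ROUND(AVG(plays), 2)=4034.83

folk | 3964.75 ; metal | 6597.25 ; rap | 4034.83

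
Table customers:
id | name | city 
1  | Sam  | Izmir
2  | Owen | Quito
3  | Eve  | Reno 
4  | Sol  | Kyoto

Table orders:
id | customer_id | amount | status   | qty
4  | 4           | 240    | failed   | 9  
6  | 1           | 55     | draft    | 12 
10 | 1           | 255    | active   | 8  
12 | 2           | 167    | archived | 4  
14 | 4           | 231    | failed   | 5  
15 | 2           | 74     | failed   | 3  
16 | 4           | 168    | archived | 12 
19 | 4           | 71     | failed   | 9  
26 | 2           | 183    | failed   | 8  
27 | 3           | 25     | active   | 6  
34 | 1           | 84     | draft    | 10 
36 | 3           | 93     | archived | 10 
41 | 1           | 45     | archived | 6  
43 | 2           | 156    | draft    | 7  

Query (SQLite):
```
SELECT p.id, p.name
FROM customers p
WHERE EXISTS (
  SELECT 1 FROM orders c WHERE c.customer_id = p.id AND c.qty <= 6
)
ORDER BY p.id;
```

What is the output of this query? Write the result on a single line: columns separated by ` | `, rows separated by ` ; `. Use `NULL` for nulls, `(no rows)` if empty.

For each customers row, check whether any orders with matching customer_id has qty <= 6.
Keep rows where that is true.

1 | Sam ; 2 | Owen ; 3 | Eve ; 4 | Sol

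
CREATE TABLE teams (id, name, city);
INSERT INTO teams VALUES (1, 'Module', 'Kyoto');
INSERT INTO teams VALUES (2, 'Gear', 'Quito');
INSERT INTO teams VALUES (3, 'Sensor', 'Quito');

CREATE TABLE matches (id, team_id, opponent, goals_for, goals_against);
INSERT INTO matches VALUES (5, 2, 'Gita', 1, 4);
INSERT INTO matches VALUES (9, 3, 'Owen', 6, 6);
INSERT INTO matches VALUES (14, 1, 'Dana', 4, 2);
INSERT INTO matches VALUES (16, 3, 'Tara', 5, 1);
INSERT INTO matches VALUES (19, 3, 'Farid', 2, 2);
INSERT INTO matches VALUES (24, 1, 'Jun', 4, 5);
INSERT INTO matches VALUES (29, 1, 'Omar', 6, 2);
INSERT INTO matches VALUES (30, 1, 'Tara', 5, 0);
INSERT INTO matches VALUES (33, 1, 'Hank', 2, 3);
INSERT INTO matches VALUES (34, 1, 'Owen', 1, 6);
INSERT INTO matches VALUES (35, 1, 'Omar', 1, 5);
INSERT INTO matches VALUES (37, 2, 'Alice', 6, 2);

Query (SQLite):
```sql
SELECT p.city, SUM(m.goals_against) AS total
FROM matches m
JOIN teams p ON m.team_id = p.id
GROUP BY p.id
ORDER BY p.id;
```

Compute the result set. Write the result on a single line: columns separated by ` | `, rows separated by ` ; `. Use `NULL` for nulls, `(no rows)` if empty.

Join each matches row to its teams via team_id.
Group joined rows by teams.id; compute SUM(m.goals_against) per group.
  1: ids {14, 24, 29, 30, 33, 34, 35} → SUM(m.goals_against)=23
  2: ids {5, 37} → SUM(m.goals_against)=6
  3: ids {9, 16, 19} → SUM(m.goals_against)=9

Kyoto | 23 ; Quito | 6 ; Quito | 9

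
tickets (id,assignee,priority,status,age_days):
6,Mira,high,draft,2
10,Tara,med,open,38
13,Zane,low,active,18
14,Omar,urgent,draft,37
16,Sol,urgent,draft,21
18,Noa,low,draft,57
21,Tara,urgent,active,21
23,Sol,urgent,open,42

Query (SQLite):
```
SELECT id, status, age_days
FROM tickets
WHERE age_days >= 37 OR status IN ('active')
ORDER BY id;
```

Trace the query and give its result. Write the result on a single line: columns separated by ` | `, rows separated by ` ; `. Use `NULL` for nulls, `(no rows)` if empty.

10 | open | 38 ; 13 | active | 18 ; 14 | draft | 37 ; 18 | draft | 57 ; 21 | active | 21 ; 23 | open | 42

age_days >= 37: ids {10, 14, 18, 23}
status IN ('active'): ids {13, 21}
Combine with OR.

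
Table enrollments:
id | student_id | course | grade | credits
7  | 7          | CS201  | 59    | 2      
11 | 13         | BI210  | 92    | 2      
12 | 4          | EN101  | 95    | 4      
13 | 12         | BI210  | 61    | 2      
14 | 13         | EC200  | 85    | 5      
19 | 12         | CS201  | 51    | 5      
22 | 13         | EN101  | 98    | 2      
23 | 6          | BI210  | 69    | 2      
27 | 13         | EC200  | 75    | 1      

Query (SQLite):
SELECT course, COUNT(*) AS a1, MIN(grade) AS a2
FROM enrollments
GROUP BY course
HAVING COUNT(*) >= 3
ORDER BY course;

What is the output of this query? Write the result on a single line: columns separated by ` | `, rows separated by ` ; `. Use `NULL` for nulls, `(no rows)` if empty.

BI210 | 3 | 61

Group enrollments by course.
Per group compute: COUNT(*), MIN(grade).
HAVING: drop groups with fewer than 3 rows.
  BI210: ids {11, 13, 23} → COUNT(*)=3, MIN(grade)=61
  CS201: ids {7, 19} → COUNT(*)=2, MIN(grade)=51
  EC200: ids {14, 27} → COUNT(*)=2, MIN(grade)=75
  EN101: ids {12, 22} → COUNT(*)=2, MIN(grade)=95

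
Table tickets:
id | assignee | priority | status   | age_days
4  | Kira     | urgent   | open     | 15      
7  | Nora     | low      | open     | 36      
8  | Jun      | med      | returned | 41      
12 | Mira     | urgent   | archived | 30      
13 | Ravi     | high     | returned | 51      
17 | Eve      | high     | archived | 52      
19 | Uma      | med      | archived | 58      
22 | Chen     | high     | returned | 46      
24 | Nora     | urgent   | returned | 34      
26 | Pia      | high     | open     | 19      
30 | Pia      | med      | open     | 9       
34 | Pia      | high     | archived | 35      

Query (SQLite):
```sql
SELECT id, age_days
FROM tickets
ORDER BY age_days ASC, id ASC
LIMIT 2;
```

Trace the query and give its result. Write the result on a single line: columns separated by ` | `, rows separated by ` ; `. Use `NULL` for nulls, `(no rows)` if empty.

30 | 9 ; 4 | 15

Sort by age_days asc, tiebreak id asc: (9, id=30), (15, id=4), (19, id=26), (30, id=12), (34, id=24) …. Take first 2.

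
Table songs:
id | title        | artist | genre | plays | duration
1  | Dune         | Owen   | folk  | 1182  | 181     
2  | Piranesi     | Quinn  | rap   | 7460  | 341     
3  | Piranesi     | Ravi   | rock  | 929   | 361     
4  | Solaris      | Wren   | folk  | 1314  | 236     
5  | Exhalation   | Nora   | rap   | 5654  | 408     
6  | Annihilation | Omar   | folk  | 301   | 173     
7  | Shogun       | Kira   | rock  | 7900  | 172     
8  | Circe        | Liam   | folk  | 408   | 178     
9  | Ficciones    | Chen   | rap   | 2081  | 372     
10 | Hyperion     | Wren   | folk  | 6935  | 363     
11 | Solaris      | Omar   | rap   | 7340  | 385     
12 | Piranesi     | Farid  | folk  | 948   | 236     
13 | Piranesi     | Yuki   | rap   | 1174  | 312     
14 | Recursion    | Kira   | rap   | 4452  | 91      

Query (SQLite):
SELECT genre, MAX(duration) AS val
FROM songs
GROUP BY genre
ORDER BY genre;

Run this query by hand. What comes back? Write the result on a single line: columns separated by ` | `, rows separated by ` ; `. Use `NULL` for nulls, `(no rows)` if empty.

Partition songs by genre; compute MAX(duration) within each group.
  folk: ids {1, 4, 6, 8, 10, 12} → MAX(duration)=363
  rap: ids {2, 5, 9, 11, 13, 14} → MAX(duration)=408
  rock: ids {3, 7} → MAX(duration)=361

folk | 363 ; rap | 408 ; rock | 361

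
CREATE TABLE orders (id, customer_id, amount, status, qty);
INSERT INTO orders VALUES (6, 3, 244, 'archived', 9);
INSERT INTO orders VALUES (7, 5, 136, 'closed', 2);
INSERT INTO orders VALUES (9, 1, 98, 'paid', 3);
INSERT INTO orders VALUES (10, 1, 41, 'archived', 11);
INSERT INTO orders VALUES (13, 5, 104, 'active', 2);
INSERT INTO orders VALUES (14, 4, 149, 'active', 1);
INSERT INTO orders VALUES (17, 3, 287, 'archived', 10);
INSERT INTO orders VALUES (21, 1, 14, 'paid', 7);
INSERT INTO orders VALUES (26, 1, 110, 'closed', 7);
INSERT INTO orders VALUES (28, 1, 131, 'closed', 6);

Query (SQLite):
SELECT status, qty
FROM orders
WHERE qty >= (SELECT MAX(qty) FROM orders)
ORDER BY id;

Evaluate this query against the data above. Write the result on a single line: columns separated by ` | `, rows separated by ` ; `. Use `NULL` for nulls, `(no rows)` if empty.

archived | 11

Scalar subquery: MAX(qty) over all orders rows = 11.
Keep rows where qty >= that value.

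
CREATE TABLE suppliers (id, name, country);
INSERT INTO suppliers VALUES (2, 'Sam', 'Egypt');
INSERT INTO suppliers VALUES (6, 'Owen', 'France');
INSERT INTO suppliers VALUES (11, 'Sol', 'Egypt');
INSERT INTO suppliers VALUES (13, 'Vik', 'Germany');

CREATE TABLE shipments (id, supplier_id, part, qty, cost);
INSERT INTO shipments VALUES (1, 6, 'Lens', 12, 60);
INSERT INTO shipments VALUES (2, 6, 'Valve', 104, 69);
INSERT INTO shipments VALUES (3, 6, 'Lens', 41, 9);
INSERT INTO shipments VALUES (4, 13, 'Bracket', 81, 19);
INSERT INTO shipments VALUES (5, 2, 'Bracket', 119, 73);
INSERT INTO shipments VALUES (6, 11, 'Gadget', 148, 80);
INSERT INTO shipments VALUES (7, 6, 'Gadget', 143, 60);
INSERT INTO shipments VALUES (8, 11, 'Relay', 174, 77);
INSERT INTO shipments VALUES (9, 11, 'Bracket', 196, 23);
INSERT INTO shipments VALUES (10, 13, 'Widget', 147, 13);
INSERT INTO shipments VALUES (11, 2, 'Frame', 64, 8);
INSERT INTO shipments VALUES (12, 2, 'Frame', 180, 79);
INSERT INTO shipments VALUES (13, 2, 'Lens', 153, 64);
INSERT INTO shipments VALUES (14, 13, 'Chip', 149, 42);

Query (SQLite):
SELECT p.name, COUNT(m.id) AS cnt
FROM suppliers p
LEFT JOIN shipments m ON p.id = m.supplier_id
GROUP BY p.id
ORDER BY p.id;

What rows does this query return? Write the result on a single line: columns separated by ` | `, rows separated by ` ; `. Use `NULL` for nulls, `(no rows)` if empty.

LEFT JOIN keeps every suppliers row; unmatched ones get NULL for shipments columns.
Group by suppliers.id and compute COUNT(m.id). COUNT(col) of an all-NULL group is 0.
  2: ids {5, 11, 12, 13} → COUNT(m.id)=4
  6: ids {1, 2, 3, 7} → COUNT(m.id)=4
  11: ids {6, 8, 9} → COUNT(m.id)=3
  13: ids {4, 10, 14} → COUNT(m.id)=3

Sam | 4 ; Owen | 4 ; Sol | 3 ; Vik | 3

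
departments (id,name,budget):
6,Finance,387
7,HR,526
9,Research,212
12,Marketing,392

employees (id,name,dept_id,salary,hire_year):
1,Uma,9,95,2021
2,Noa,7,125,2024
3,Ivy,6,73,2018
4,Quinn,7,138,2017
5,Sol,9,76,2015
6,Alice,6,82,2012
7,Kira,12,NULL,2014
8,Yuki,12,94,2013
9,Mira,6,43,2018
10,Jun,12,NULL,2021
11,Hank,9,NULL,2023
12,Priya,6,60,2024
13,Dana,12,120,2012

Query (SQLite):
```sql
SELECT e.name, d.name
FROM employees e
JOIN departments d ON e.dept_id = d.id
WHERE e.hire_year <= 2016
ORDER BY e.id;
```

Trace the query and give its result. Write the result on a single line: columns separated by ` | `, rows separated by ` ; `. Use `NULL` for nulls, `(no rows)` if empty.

Sol | Research ; Alice | Finance ; Kira | Marketing ; Yuki | Marketing ; Dana | Marketing

Each employees row matches the departments row where dept_id = departments.id.
Then keep rows with e.hire_year <= 2016.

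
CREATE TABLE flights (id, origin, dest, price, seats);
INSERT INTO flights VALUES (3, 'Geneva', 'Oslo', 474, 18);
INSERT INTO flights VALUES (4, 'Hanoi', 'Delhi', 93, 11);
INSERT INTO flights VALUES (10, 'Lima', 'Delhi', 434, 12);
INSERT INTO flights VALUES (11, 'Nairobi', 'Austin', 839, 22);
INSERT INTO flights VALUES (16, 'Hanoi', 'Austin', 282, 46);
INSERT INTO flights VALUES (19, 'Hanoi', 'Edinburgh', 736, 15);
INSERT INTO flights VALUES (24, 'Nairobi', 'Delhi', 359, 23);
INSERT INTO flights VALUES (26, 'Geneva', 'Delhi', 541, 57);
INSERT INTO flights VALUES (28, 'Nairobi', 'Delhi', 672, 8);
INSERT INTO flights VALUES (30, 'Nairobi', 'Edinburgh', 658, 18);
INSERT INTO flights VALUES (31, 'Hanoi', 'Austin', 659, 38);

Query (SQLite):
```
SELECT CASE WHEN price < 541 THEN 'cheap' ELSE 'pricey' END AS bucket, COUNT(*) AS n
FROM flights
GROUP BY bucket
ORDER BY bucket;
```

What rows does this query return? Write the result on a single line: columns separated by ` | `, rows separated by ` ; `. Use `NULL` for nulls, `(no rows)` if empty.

cheap | 5 ; pricey | 6

Bucket rows by price < 541 → 'cheap' else 'pricey'; count each bucket.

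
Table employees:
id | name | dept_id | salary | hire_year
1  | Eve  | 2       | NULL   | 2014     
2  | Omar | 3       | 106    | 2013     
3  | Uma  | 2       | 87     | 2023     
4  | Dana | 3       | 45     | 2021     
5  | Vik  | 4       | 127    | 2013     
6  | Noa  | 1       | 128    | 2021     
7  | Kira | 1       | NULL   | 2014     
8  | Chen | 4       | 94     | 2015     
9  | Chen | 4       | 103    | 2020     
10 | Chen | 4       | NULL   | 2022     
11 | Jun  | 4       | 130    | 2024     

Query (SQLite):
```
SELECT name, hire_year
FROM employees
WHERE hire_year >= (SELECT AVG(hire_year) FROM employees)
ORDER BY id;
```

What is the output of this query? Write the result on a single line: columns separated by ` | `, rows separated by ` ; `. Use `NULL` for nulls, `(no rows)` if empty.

Scalar subquery: AVG(hire_year) over all employees rows = 2018.181818 (≈; comparison uses full precision).
Keep rows where hire_year >= that value.

Uma | 2023 ; Dana | 2021 ; Noa | 2021 ; Chen | 2020 ; Chen | 2022 ; Jun | 2024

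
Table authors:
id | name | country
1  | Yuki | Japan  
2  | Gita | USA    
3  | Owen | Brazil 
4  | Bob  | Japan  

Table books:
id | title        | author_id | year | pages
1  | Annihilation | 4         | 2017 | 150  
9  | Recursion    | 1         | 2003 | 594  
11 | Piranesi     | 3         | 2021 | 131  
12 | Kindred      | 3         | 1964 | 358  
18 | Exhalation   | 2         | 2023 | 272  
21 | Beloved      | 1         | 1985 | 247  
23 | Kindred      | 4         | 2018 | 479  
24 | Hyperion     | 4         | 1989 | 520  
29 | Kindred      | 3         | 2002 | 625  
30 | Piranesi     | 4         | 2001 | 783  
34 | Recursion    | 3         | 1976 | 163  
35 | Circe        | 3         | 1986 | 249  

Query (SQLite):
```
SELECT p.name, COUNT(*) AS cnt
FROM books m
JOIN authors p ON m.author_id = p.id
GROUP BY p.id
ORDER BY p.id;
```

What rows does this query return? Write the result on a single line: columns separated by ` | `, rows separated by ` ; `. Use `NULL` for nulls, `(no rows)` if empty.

Yuki | 2 ; Gita | 1 ; Owen | 5 ; Bob | 4

Join each books row to its authors via author_id.
Group joined rows by authors.id; compute COUNT(*) per group.
  1: ids {9, 21} → COUNT(*)=2
  2: ids {18} → COUNT(*)=1
  3: ids {11, 12, 29, 34, 35} → COUNT(*)=5
  4: ids {1, 23, 24, 30} → COUNT(*)=4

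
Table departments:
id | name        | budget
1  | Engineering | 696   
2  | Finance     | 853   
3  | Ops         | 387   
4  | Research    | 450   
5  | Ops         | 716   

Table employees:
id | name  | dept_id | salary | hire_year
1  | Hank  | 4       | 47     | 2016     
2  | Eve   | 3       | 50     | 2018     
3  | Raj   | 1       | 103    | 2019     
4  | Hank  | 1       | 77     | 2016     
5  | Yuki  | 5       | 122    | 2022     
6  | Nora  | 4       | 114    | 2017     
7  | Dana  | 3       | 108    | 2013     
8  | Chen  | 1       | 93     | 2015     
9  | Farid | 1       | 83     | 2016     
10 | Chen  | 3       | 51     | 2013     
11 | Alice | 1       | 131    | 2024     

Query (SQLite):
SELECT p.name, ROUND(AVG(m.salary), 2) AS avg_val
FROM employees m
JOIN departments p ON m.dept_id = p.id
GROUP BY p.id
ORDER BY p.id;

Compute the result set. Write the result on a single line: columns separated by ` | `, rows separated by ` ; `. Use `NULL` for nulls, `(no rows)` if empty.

Join each employees row to its departments via dept_id.
Group joined rows by departments.id; compute ROUND(AVG(m.salary), 2) per group.
  1: ids {3, 4, 8, 9, 11} → ROUND(AVG(m.salary), 2)=97.4
  3: ids {2, 7, 10} → ROUND(AVG(m.salary), 2)=69.67
  4: ids {1, 6} → ROUND(AVG(m.salary), 2)=80.5
  5: ids {5} → ROUND(AVG(m.salary), 2)=122

Engineering | 97.4 ; Ops | 69.67 ; Research | 80.5 ; Ops | 122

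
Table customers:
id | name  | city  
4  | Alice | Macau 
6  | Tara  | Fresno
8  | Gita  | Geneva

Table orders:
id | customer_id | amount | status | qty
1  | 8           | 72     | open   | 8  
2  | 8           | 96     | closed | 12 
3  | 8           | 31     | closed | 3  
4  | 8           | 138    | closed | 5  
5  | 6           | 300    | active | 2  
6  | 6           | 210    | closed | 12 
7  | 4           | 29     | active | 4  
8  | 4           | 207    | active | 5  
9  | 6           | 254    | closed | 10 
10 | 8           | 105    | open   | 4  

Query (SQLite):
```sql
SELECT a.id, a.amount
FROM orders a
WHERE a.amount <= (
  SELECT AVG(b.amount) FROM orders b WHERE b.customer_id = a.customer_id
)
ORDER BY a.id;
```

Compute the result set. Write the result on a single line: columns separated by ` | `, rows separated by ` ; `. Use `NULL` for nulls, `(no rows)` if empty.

For each orders row a, compute AVG(amount) over rows sharing a.customer_id.
Keep row a if a.amount <= that per-group AVG.
  customer_id=4: AVG(amount) = 118.0
  customer_id=6: AVG(amount) = 254.666667
  customer_id=8: AVG(amount) = 88.4

1 | 72 ; 3 | 31 ; 6 | 210 ; 7 | 29 ; 9 | 254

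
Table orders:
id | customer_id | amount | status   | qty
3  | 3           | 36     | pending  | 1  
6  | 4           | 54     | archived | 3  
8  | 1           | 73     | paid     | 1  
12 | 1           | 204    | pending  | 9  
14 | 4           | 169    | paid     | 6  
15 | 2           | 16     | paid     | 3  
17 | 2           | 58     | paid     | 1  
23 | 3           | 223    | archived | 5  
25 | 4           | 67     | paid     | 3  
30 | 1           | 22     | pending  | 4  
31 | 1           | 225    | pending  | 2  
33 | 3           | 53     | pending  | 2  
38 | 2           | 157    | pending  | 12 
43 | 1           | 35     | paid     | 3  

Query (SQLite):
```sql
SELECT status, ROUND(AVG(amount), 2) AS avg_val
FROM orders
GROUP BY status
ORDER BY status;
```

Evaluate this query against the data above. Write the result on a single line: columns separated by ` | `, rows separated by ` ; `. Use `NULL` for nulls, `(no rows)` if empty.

archived | 138.5 ; paid | 69.67 ; pending | 116.17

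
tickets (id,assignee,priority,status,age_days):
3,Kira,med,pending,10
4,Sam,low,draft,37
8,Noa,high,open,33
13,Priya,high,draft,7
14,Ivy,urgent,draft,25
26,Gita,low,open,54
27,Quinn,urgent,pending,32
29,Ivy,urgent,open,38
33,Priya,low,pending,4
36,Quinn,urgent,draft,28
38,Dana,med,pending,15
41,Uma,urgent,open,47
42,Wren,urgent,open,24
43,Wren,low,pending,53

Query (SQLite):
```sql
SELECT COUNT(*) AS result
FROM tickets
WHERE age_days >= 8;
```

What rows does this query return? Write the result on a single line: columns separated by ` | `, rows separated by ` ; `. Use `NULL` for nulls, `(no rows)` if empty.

12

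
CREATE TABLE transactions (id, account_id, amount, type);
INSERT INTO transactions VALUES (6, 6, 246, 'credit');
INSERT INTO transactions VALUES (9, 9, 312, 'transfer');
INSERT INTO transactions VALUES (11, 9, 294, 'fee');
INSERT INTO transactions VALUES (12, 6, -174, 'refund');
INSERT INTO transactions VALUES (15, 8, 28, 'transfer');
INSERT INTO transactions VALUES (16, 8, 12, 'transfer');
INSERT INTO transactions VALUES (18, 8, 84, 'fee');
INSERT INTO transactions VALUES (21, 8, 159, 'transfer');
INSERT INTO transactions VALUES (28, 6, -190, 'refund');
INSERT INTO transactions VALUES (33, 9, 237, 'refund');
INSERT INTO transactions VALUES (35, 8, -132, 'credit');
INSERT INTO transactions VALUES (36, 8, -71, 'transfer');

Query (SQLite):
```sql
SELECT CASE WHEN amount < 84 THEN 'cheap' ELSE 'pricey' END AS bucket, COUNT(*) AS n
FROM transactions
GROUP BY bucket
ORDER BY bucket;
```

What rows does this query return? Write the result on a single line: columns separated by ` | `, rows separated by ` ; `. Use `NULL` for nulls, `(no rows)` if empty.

cheap | 6 ; pricey | 6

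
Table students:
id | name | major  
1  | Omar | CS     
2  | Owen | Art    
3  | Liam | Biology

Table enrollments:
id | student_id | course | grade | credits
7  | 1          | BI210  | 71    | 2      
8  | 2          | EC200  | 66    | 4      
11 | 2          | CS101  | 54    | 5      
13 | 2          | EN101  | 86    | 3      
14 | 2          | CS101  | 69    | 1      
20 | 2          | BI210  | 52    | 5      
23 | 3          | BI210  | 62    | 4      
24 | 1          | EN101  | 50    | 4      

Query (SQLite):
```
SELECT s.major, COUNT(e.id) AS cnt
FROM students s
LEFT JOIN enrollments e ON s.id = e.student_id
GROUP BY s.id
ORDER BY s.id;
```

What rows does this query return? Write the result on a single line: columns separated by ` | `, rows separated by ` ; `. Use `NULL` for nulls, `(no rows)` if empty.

CS | 2 ; Art | 5 ; Biology | 1

LEFT JOIN keeps every students row; unmatched ones get NULL for enrollments columns.
Group by students.id and compute COUNT(e.id). COUNT(col) of an all-NULL group is 0.
  1: ids {7, 24} → COUNT(e.id)=2
  2: ids {8, 11, 13, 14, 20} → COUNT(e.id)=5
  3: ids {23} → COUNT(e.id)=1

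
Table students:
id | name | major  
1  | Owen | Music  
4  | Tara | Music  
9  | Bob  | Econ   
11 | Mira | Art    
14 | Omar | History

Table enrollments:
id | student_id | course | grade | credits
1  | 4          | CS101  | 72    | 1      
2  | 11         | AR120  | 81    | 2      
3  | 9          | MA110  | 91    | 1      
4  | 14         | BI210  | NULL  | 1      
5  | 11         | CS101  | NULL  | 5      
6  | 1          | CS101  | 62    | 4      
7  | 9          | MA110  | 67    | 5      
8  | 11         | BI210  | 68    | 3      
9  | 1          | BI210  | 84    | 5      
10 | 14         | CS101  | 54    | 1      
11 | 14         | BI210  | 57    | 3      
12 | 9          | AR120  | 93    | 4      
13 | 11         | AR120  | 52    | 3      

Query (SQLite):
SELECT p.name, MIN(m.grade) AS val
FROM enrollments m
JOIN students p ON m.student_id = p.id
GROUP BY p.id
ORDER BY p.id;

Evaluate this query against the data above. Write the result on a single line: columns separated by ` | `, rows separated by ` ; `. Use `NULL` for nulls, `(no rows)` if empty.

Join each enrollments row to its students via student_id.
Group joined rows by students.id; compute MIN(m.grade) per group.
  1: ids {6, 9} → MIN(m.grade)=62
  4: ids {1} → MIN(m.grade)=72
  9: ids {3, 7, 12} → MIN(m.grade)=67
  11: ids {2, 5, 8, 13} → MIN(m.grade)=52
  14: ids {4, 10, 11} → MIN(m.grade)=54

Owen | 62 ; Tara | 72 ; Bob | 67 ; Mira | 52 ; Omar | 54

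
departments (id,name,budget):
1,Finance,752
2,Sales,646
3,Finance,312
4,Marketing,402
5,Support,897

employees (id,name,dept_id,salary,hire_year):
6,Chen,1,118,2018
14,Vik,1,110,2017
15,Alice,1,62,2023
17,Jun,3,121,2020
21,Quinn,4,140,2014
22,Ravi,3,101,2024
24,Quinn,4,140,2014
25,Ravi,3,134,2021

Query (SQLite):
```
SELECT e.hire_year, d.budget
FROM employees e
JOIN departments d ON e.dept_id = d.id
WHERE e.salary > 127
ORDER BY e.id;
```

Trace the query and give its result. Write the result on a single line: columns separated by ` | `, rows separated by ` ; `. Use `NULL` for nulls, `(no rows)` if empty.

2014 | 402 ; 2014 | 402 ; 2021 | 312

Each employees row matches the departments row where dept_id = departments.id.
Then keep rows with e.salary > 127.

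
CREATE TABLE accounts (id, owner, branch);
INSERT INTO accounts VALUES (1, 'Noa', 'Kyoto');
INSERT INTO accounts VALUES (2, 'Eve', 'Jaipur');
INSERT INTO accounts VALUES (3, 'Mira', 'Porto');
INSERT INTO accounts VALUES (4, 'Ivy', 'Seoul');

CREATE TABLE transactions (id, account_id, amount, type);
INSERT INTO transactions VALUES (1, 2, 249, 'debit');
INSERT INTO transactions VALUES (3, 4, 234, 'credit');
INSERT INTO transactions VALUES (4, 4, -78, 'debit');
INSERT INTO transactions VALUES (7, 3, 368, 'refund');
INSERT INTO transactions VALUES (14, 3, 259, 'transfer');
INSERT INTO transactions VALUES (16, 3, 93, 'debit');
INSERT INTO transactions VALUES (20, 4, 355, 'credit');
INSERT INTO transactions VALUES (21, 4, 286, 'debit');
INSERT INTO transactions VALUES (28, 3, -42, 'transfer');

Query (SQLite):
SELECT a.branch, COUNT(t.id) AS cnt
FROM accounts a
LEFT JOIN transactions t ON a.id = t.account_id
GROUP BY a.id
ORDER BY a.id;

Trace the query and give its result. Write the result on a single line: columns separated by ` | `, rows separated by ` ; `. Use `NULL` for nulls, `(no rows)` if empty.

Kyoto | 0 ; Jaipur | 1 ; Porto | 4 ; Seoul | 4

LEFT JOIN keeps every accounts row; unmatched ones get NULL for transactions columns.
Group by accounts.id and compute COUNT(t.id). COUNT(col) of an all-NULL group is 0.
  1: ids {—} → COUNT(t.id)=0
  2: ids {1} → COUNT(t.id)=1
  3: ids {7, 14, 16, 28} → COUNT(t.id)=4
  4: ids {3, 4, 20, 21} → COUNT(t.id)=4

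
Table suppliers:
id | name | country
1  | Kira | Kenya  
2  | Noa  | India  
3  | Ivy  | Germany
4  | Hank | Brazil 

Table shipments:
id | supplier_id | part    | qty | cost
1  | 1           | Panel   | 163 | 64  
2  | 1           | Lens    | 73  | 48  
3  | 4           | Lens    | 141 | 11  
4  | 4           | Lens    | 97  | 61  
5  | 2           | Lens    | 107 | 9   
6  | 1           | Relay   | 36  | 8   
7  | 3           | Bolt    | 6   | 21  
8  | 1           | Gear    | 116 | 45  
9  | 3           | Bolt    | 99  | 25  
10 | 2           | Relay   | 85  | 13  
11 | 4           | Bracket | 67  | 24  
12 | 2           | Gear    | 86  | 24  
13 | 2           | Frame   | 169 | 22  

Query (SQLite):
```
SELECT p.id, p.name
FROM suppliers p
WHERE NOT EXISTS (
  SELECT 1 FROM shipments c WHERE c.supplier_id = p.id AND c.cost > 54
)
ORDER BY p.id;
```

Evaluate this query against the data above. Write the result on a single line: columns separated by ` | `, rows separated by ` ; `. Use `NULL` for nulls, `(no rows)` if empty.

For each suppliers row, check whether any shipments with matching supplier_id has cost > 54.
Keep rows where that is false.

2 | Noa ; 3 | Ivy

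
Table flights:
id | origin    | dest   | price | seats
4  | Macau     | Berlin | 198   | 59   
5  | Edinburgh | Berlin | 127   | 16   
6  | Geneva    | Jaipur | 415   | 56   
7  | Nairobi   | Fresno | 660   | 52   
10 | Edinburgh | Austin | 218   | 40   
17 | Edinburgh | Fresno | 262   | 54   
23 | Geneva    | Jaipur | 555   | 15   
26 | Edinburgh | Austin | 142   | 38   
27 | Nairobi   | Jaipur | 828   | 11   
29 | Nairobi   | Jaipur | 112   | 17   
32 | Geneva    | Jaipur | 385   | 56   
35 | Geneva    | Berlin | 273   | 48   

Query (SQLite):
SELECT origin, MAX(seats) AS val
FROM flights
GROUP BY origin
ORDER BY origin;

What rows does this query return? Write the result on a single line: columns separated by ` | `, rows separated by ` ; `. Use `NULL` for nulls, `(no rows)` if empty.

Edinburgh | 54 ; Geneva | 56 ; Macau | 59 ; Nairobi | 52

Partition flights by origin; compute MAX(seats) within each group.
  Edinburgh: ids {5, 10, 17, 26} → MAX(seats)=54
  Geneva: ids {6, 23, 32, 35} → MAX(seats)=56
  Macau: ids {4} → MAX(seats)=59
  Nairobi: ids {7, 27, 29} → MAX(seats)=52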